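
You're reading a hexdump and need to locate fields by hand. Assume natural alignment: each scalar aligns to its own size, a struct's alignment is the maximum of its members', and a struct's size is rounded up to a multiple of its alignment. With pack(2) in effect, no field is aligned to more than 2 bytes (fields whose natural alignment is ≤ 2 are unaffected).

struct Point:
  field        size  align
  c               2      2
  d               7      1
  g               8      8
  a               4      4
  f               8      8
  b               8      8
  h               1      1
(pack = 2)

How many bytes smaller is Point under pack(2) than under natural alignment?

16

natural layout:
  0..2  c  (2B, 2-aligned)
  2..9  d  (7B, 1-aligned)
  9..16  -- padding (7B)
  16..24  g  (8B, 8-aligned)
  24..28  a  (4B, 4-aligned)
  28..32  -- padding (4B)
  32..40  f  (8B, 8-aligned)
  40..48  b  (8B, 8-aligned)
  48..49  h  (1B, 1-aligned)
  49..56  -- tail padding (7B)
  sizeof = 56, alignof = 8
packed(2) layout:
  0..2  c  (2B, 2-aligned)
  2..9  d  (7B, 1-aligned)
  9..10  -- padding (1B)
  10..18  g  (8B, 2-aligned)
  18..22  a  (4B, 2-aligned)
  22..30  f  (8B, 2-aligned)
  30..38  b  (8B, 2-aligned)
  38..39  h  (1B, 1-aligned)
  39..40  -- tail padding (1B)
  sizeof = 40, alignof = 2
56 − 40 = 16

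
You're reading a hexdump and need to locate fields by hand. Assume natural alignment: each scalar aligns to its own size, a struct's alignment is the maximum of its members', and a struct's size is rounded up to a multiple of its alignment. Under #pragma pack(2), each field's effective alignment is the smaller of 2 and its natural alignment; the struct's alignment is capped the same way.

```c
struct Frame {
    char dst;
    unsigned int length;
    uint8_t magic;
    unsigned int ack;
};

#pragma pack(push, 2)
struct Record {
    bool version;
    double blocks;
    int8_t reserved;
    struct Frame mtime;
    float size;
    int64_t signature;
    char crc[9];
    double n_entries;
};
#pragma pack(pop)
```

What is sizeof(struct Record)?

Frame: dst at 0 (size 1, align 1) → ends 1; pad 3 to align 4 for length; length at 4 (size 4, align 4) → ends 8; magic at 8 (size 1, align 1) → ends 9; pad 3 to align 4 for ack; ack at 12 (size 4, align 4) → ends 16; total 16 bytes, alignment 4
version at 0 (size 1, align 1) → ends 1
pad 1 to align 2 for blocks
blocks at 2 (size 8, align 2) → ends 10
reserved at 10 (size 1, align 1) → ends 11
pad 1 to align 2 for mtime
mtime at 12 (size 16, align 2) → ends 28
size at 28 (size 4, align 2) → ends 32
signature at 32 (size 8, align 2) → ends 40
crc at 40 (size 9, align 1) → ends 49
pad 1 to align 2 for n_entries
n_entries at 50 (size 8, align 2) → ends 58
total 58 bytes, alignment 2

58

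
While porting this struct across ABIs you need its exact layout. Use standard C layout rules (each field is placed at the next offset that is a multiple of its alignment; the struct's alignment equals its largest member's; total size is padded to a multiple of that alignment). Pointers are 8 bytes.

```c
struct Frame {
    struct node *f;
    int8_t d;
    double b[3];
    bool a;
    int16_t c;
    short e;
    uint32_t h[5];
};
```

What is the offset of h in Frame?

48

@0: f [8B, align 8] → 8
@8: d [1B, align 1] → 9
+7 pad (align 8)
@16: b [24B, align 8] → 40
@40: a [1B, align 1] → 41
+1 pad (align 2)
@42: c [2B, align 2] → 44
@44: e [2B, align 2] → 46
+2 pad (align 4)
@48: h [20B, align 4] → 68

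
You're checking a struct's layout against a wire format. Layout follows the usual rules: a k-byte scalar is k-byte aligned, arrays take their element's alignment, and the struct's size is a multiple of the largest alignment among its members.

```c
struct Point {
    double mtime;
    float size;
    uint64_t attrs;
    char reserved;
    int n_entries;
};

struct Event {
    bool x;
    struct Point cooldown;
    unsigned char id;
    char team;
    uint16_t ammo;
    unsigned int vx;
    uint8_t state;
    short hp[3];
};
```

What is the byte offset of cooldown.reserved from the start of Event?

Point: mtime at 0 (size 8, align 8) → ends 8; size at 8 (size 4, align 4) → ends 12; pad 4 to align 8 for attrs; attrs at 16 (size 8, align 8) → ends 24; reserved at 24 (size 1, align 1) → ends 25; pad 3 to align 4 for n_entries; n_entries at 28 (size 4, align 4) → ends 32; total 32 bytes, alignment 8
x at 0 (size 1, align 1) → ends 1
pad 7 to align 8 for cooldown
cooldown at 8 (size 32, align 8) → ends 40
within Point: reserved at 24
8 + 24 = 32

32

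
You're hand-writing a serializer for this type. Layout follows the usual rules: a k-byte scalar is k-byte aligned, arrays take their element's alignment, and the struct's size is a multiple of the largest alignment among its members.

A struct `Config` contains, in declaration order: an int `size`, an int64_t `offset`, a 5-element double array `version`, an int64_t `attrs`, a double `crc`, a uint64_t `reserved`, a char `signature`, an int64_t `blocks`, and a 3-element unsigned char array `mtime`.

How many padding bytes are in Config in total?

16

size at 0 (size 4, align 4) → ends 4
pad 4 to align 8 for offset
offset at 8 (size 8, align 8) → ends 16
version at 16 (size 40, align 8) → ends 56
attrs at 56 (size 8, align 8) → ends 64
crc at 64 (size 8, align 8) → ends 72
reserved at 72 (size 8, align 8) → ends 80
signature at 80 (size 1, align 1) → ends 81
pad 7 to align 8 for blocks
blocks at 88 (size 8, align 8) → ends 96
mtime at 96 (size 3, align 1) → ends 99
tail pad 5 to reach multiple of 8
total 104 bytes, alignment 8
data bytes 88, size 104 → padding 16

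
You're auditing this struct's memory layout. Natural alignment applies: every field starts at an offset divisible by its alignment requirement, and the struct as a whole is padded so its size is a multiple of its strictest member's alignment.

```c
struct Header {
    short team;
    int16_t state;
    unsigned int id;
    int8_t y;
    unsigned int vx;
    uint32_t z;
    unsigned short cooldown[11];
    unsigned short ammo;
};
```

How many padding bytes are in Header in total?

team at 0 (size 2, align 2) → ends 2
state at 2 (size 2, align 2) → ends 4
id at 4 (size 4, align 4) → ends 8
y at 8 (size 1, align 1) → ends 9
pad 3 to align 4 for vx
vx at 12 (size 4, align 4) → ends 16
z at 16 (size 4, align 4) → ends 20
cooldown at 20 (size 22, align 2) → ends 42
ammo at 42 (size 2, align 2) → ends 44
total 44 bytes, alignment 4
data bytes 41, size 44 → padding 3

3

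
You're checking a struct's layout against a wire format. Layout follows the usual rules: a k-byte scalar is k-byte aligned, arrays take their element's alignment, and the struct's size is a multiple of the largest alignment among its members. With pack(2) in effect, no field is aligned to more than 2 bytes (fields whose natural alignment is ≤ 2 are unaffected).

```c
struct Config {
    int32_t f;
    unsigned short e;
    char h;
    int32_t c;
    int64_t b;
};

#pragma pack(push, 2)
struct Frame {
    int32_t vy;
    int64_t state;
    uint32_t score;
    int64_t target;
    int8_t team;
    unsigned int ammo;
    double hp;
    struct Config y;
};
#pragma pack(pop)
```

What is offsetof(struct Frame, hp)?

Config: @0: f [4B, align 4] → 4; @4: e [2B, align 2] → 6; @6: h [1B, align 1] → 7; +1 pad (align 4); @8: c [4B, align 4] → 12; +4 pad (align 8); @16: b [8B, align 8] → 24; size 24, align 8
@0: vy [4B, align 2] → 4
@4: state [8B, align 2] → 12
@12: score [4B, align 2] → 16
@16: target [8B, align 2] → 24
@24: team [1B, align 1] → 25
+1 pad (align 2)
@26: ammo [4B, align 2] → 30
@30: hp [8B, align 2] → 38

30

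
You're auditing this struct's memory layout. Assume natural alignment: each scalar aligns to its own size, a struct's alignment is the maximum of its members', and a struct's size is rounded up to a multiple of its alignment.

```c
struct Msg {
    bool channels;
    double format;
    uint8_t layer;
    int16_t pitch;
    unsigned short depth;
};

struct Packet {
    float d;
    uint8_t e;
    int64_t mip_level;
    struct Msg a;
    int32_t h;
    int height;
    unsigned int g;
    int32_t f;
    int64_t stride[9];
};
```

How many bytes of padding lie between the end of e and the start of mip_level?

Msg: @0: channels [1B, align 1] → 1; +7 pad (align 8); @8: format [8B, align 8] → 16; @16: layer [1B, align 1] → 17; +1 pad (align 2); @18: pitch [2B, align 2] → 20; @20: depth [2B, align 2] → 22; +2 tail pad (align 8); size 24, align 8
@0: d [4B, align 4] → 4
@4: e [1B, align 1] → 5
+3 pad (align 8)
@8: mip_level [8B, align 8] → 16

3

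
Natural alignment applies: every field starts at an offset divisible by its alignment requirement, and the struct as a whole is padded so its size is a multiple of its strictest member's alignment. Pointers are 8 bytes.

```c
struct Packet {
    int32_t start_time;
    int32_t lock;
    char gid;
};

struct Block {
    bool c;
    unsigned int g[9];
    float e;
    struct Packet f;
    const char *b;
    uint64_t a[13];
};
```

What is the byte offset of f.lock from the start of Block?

Packet: @0: start_time [4B, align 4] → 4; @4: lock [4B, align 4] → 8; @8: gid [1B, align 1] → 9; +3 tail pad (align 4); size 12, align 4
@0: c [1B, align 1] → 1
+3 pad (align 4)
@4: g [36B, align 4] → 40
@40: e [4B, align 4] → 44
@44: f [12B, align 4] → 56
within Packet: lock at 4
44 + 4 = 48

48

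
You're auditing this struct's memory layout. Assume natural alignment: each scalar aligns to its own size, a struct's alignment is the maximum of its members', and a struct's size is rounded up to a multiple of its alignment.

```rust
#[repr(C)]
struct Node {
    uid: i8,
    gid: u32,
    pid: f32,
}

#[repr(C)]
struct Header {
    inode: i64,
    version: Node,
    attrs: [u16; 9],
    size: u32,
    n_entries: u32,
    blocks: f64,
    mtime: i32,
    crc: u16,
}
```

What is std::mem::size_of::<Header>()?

Node: @0: uid [1B, align 1] → 1; +3 pad (align 4); @4: gid [4B, align 4] → 8; @8: pid [4B, align 4] → 12; size 12, align 4
@0: inode [8B, align 8] → 8
@8: version [12B, align 4] → 20
@20: attrs [18B, align 2] → 38
+2 pad (align 4)
@40: size [4B, align 4] → 44
@44: n_entries [4B, align 4] → 48
@48: blocks [8B, align 8] → 56
@56: mtime [4B, align 4] → 60
@60: crc [2B, align 2] → 62
+2 tail pad (align 8)
size 64, align 8

64 bytes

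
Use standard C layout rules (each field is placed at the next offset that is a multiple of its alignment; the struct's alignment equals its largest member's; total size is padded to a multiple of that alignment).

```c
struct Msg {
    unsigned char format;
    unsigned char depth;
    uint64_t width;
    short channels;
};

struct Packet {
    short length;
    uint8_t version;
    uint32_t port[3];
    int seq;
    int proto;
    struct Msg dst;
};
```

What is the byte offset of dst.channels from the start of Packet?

Msg: format at 0 (size 1, align 1) → ends 1; depth at 1 (size 1, align 1) → ends 2; pad 6 to align 8 for width; width at 8 (size 8, align 8) → ends 16; channels at 16 (size 2, align 2) → ends 18; tail pad 6 to reach multiple of 8; total 24 bytes, alignment 8
length at 0 (size 2, align 2) → ends 2
version at 2 (size 1, align 1) → ends 3
pad 1 to align 4 for port
port at 4 (size 12, align 4) → ends 16
seq at 16 (size 4, align 4) → ends 20
proto at 20 (size 4, align 4) → ends 24
dst at 24 (size 24, align 8) → ends 48
within Msg: channels at 16
24 + 16 = 40

40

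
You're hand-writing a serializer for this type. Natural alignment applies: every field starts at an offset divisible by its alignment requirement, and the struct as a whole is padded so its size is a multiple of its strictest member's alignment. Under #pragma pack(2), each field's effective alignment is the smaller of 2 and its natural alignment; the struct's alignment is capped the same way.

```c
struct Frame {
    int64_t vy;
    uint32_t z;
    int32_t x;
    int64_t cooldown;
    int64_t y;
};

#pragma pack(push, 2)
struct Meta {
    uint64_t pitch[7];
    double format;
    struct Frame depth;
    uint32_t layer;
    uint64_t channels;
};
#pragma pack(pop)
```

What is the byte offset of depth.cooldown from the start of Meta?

Frame: @0: vy [8B, align 8] → 8; @8: z [4B, align 4] → 12; @12: x [4B, align 4] → 16; @16: cooldown [8B, align 8] → 24; @24: y [8B, align 8] → 32; size 32, align 8
@0: pitch [56B, align 2] → 56
@56: format [8B, align 2] → 64
@64: depth [32B, align 2] → 96
within Frame: cooldown at 16
64 + 16 = 80

80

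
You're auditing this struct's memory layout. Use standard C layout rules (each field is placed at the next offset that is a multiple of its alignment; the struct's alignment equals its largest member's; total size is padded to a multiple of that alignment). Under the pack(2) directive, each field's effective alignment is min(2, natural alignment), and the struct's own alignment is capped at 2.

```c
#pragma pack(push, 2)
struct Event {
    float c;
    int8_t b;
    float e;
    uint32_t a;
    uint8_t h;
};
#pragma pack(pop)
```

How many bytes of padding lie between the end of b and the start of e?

c at 0 (size 4, align 2) → ends 4
b at 4 (size 1, align 1) → ends 5
pad 1 to align 2 for e
e at 6 (size 4, align 2) → ends 10

1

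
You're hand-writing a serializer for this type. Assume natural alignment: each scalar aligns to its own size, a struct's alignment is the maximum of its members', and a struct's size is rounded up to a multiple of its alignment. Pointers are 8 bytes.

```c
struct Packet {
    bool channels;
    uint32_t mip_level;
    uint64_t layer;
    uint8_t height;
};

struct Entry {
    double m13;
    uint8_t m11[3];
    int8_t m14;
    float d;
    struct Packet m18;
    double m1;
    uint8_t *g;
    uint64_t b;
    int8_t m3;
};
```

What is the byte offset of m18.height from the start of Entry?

32

Packet: channels at 0 (size 1, align 1) → ends 1; pad 3 to align 4 for mip_level; mip_level at 4 (size 4, align 4) → ends 8; layer at 8 (size 8, align 8) → ends 16; height at 16 (size 1, align 1) → ends 17; tail pad 7 to reach multiple of 8; total 24 bytes, alignment 8
m13 at 0 (size 8, align 8) → ends 8
m11 at 8 (size 3, align 1) → ends 11
m14 at 11 (size 1, align 1) → ends 12
d at 12 (size 4, align 4) → ends 16
m18 at 16 (size 24, align 8) → ends 40
within Packet: height at 16
16 + 16 = 32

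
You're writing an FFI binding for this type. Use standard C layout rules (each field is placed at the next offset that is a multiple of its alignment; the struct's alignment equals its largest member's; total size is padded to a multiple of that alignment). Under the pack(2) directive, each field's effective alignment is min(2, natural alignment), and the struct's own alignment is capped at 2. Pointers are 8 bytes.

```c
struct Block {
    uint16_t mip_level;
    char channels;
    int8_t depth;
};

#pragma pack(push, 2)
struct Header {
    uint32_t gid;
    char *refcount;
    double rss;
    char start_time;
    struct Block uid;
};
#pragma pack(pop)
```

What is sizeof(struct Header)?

26 bytes

Block: 0..2  mip_level  (2B, 2-aligned); 2..3  channels  (1B, 1-aligned); 3..4  depth  (1B, 1-aligned); sizeof = 4, alignof = 2
0..4  gid  (4B, 2-aligned)
4..12  refcount  (8B, 2-aligned)
12..20  rss  (8B, 2-aligned)
20..21  start_time  (1B, 1-aligned)
21..22  -- padding (1B)
22..26  uid  (4B, 2-aligned)
sizeof = 26, alignof = 2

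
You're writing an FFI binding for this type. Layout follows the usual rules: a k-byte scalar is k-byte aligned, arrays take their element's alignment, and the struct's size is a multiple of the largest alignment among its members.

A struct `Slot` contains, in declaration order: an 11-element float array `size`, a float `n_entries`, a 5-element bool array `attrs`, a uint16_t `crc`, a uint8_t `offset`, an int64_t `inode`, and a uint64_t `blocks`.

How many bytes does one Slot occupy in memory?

80

0..44  size  (44B, 4-aligned)
44..48  n_entries  (4B, 4-aligned)
48..53  attrs  (5B, 1-aligned)
53..54  -- padding (1B)
54..56  crc  (2B, 2-aligned)
56..57  offset  (1B, 1-aligned)
57..64  -- padding (7B)
64..72  inode  (8B, 8-aligned)
72..80  blocks  (8B, 8-aligned)
sizeof = 80, alignof = 8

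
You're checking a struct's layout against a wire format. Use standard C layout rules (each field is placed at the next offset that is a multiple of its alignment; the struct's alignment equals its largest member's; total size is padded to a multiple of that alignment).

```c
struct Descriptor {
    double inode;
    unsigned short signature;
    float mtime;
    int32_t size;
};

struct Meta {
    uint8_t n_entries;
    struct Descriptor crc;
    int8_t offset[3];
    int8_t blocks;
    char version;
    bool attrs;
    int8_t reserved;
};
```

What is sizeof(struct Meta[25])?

Descriptor: inode at 0 (size 8, align 8) → ends 8; signature at 8 (size 2, align 2) → ends 10; pad 2 to align 4 for mtime; mtime at 12 (size 4, align 4) → ends 16; size at 16 (size 4, align 4) → ends 20; tail pad 4 to reach multiple of 8; total 24 bytes, alignment 8
n_entries at 0 (size 1, align 1) → ends 1
pad 7 to align 8 for crc
crc at 8 (size 24, align 8) → ends 32
offset at 32 (size 3, align 1) → ends 35
blocks at 35 (size 1, align 1) → ends 36
version at 36 (size 1, align 1) → ends 37
attrs at 37 (size 1, align 1) → ends 38
reserved at 38 (size 1, align 1) → ends 39
tail pad 1 to reach multiple of 8
total 40 bytes, alignment 8
array of 25: 25 × 40 = 1000

1000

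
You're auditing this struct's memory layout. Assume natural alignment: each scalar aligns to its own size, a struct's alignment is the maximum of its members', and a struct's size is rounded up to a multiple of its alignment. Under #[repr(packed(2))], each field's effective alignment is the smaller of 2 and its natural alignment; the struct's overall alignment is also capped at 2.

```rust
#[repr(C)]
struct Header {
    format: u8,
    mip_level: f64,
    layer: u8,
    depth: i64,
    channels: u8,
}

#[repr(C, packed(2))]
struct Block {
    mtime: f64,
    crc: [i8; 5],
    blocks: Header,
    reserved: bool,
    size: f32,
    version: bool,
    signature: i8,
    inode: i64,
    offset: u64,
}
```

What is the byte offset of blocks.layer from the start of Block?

30

Header: format at 0 (size 1, align 1) → ends 1; pad 7 to align 8 for mip_level; mip_level at 8 (size 8, align 8) → ends 16; layer at 16 (size 1, align 1) → ends 17; pad 7 to align 8 for depth; depth at 24 (size 8, align 8) → ends 32; channels at 32 (size 1, align 1) → ends 33; tail pad 7 to reach multiple of 8; total 40 bytes, alignment 8
mtime at 0 (size 8, align 2) → ends 8
crc at 8 (size 5, align 1) → ends 13
pad 1 to align 2 for blocks
blocks at 14 (size 40, align 2) → ends 54
within Header: layer at 16
14 + 16 = 30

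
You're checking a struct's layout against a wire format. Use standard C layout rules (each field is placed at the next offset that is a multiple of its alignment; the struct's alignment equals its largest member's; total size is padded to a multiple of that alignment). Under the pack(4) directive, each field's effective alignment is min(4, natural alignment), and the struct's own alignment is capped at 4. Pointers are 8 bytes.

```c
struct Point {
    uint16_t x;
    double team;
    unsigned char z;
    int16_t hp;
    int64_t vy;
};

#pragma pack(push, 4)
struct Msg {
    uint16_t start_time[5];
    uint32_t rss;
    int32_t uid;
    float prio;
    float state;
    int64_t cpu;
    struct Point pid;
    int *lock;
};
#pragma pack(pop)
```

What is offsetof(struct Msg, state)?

Point: @0: x [2B, align 2] → 2; +6 pad (align 8); @8: team [8B, align 8] → 16; @16: z [1B, align 1] → 17; +1 pad (align 2); @18: hp [2B, align 2] → 20; +4 pad (align 8); @24: vy [8B, align 8] → 32; size 32, align 8
@0: start_time [10B, align 2] → 10
+2 pad (align 4)
@12: rss [4B, align 4] → 16
@16: uid [4B, align 4] → 20
@20: prio [4B, align 4] → 24
@24: state [4B, align 4] → 28

24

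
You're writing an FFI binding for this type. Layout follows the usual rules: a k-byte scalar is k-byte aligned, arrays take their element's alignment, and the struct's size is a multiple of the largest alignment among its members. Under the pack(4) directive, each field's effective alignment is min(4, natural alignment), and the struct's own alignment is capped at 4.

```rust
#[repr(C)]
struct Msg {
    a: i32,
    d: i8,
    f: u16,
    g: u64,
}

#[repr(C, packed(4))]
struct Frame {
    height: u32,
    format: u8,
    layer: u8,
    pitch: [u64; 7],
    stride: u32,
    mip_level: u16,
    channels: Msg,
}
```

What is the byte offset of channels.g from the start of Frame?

80

Msg: a at 0 (size 4, align 4) → ends 4; d at 4 (size 1, align 1) → ends 5; pad 1 to align 2 for f; f at 6 (size 2, align 2) → ends 8; g at 8 (size 8, align 8) → ends 16; total 16 bytes, alignment 8
height at 0 (size 4, align 4) → ends 4
format at 4 (size 1, align 1) → ends 5
layer at 5 (size 1, align 1) → ends 6
pad 2 to align 4 for pitch
pitch at 8 (size 56, align 4) → ends 64
stride at 64 (size 4, align 4) → ends 68
mip_level at 68 (size 2, align 2) → ends 70
pad 2 to align 4 for channels
channels at 72 (size 16, align 4) → ends 88
within Msg: g at 8
72 + 8 = 80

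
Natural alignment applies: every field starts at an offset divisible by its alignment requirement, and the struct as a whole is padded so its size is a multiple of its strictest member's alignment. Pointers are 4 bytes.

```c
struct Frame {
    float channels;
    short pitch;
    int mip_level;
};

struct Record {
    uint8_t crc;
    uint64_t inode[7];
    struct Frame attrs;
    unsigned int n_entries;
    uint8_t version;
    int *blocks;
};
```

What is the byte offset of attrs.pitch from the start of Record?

Frame: channels at 0 (size 4, align 4) → ends 4; pitch at 4 (size 2, align 2) → ends 6; pad 2 to align 4 for mip_level; mip_level at 8 (size 4, align 4) → ends 12; total 12 bytes, alignment 4
crc at 0 (size 1, align 1) → ends 1
pad 7 to align 8 for inode
inode at 8 (size 56, align 8) → ends 64
attrs at 64 (size 12, align 4) → ends 76
within Frame: pitch at 4
64 + 4 = 68

68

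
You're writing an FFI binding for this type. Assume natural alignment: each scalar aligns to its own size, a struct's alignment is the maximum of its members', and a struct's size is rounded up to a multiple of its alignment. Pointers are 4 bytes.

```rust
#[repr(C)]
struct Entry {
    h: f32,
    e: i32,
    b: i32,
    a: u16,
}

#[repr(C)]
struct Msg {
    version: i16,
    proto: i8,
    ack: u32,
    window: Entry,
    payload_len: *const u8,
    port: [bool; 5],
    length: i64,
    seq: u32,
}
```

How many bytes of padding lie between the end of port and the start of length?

Entry: 0..4  h  (4B, 4-aligned); 4..8  e  (4B, 4-aligned); 8..12  b  (4B, 4-aligned); 12..14  a  (2B, 2-aligned); 14..16  -- tail padding (2B); sizeof = 16, alignof = 4
0..2  version  (2B, 2-aligned)
2..3  proto  (1B, 1-aligned)
3..4  -- padding (1B)
4..8  ack  (4B, 4-aligned)
8..24  window  (16B, 4-aligned)
24..28  payload_len  (4B, 4-aligned)
28..33  port  (5B, 1-aligned)
33..40  -- padding (7B)
40..48  length  (8B, 8-aligned)

7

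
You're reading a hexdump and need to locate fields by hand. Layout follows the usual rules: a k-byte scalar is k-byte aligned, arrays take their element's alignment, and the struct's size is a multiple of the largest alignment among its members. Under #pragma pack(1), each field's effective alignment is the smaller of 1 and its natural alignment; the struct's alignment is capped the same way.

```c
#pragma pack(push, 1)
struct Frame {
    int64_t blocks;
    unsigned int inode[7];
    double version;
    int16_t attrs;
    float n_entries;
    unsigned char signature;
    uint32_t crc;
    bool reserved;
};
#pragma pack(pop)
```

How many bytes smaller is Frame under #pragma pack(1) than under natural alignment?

natural layout:
  blocks at 0 (size 8, align 8) → ends 8
  inode at 8 (size 28, align 4) → ends 36
  pad 4 to align 8 for version
  version at 40 (size 8, align 8) → ends 48
  attrs at 48 (size 2, align 2) → ends 50
  pad 2 to align 4 for n_entries
  n_entries at 52 (size 4, align 4) → ends 56
  signature at 56 (size 1, align 1) → ends 57
  pad 3 to align 4 for crc
  crc at 60 (size 4, align 4) → ends 64
  reserved at 64 (size 1, align 1) → ends 65
  tail pad 7 to reach multiple of 8
  total 72 bytes, alignment 8
packed(1) layout:
  blocks at 0 (size 8, align 1) → ends 8
  inode at 8 (size 28, align 1) → ends 36
  version at 36 (size 8, align 1) → ends 44
  attrs at 44 (size 2, align 1) → ends 46
  n_entries at 46 (size 4, align 1) → ends 50
  signature at 50 (size 1, align 1) → ends 51
  crc at 51 (size 4, align 1) → ends 55
  reserved at 55 (size 1, align 1) → ends 56
  total 56 bytes, alignment 1
72 − 56 = 16

16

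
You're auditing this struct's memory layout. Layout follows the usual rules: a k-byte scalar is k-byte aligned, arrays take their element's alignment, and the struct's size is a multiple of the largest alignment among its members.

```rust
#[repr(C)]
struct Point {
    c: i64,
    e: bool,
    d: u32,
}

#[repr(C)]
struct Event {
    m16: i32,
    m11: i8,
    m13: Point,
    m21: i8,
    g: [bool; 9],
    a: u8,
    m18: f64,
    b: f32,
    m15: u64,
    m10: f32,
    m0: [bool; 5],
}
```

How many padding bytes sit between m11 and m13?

Point: 0..8  c  (8B, 8-aligned); 8..9  e  (1B, 1-aligned); 9..12  -- padding (3B); 12..16  d  (4B, 4-aligned); sizeof = 16, alignof = 8
0..4  m16  (4B, 4-aligned)
4..5  m11  (1B, 1-aligned)
5..8  -- padding (3B)
8..24  m13  (16B, 8-aligned)

3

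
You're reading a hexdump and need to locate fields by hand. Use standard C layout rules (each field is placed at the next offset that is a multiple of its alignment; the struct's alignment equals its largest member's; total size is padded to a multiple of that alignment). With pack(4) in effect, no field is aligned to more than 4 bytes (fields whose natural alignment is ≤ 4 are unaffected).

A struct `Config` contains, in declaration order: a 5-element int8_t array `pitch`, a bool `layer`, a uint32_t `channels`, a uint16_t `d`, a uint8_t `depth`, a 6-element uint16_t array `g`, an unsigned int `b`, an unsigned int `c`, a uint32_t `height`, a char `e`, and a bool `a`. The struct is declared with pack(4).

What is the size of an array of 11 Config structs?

484

@0: pitch [5B, align 1] → 5
@5: layer [1B, align 1] → 6
+2 pad (align 4)
@8: channels [4B, align 4] → 12
@12: d [2B, align 2] → 14
@14: depth [1B, align 1] → 15
+1 pad (align 2)
@16: g [12B, align 2] → 28
@28: b [4B, align 4] → 32
@32: c [4B, align 4] → 36
@36: height [4B, align 4] → 40
@40: e [1B, align 1] → 41
@41: a [1B, align 1] → 42
+2 tail pad (align 4)
size 44, align 4
array of 11: 11 × 44 = 484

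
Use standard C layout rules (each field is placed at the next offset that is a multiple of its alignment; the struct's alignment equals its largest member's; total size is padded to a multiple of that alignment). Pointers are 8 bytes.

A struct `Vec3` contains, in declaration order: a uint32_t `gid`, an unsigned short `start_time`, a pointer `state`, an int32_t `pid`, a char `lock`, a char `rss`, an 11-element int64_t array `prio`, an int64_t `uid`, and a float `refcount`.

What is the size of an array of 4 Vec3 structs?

512

gid at 0 (size 4, align 4) → ends 4
start_time at 4 (size 2, align 2) → ends 6
pad 2 to align 8 for state
state at 8 (size 8, align 8) → ends 16
pid at 16 (size 4, align 4) → ends 20
lock at 20 (size 1, align 1) → ends 21
rss at 21 (size 1, align 1) → ends 22
pad 2 to align 8 for prio
prio at 24 (size 88, align 8) → ends 112
uid at 112 (size 8, align 8) → ends 120
refcount at 120 (size 4, align 4) → ends 124
tail pad 4 to reach multiple of 8
total 128 bytes, alignment 8
array of 4: 4 × 128 = 512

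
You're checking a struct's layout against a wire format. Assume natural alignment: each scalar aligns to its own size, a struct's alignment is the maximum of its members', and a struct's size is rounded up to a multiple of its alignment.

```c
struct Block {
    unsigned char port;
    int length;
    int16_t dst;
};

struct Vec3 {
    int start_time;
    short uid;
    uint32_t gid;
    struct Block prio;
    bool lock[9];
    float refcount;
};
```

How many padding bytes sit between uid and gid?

Block: 0..1  port  (1B, 1-aligned); 1..4  -- padding (3B); 4..8  length  (4B, 4-aligned); 8..10  dst  (2B, 2-aligned); 10..12  -- tail padding (2B); sizeof = 12, alignof = 4
0..4  start_time  (4B, 4-aligned)
4..6  uid  (2B, 2-aligned)
6..8  -- padding (2B)
8..12  gid  (4B, 4-aligned)

2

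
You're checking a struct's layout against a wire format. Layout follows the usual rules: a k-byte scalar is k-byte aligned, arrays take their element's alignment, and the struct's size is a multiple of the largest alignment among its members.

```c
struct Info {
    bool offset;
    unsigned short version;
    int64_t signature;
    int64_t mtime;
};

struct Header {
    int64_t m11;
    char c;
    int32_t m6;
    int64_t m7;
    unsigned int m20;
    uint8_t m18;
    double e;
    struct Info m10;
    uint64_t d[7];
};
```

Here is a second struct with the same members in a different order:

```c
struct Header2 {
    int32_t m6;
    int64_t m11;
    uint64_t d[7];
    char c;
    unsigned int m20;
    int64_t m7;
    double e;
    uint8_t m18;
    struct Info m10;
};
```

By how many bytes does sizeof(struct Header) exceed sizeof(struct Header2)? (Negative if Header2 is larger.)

Info: offset at 0 (size 1, align 1) → ends 1; pad 1 to align 2 for version; version at 2 (size 2, align 2) → ends 4; pad 4 to align 8 for signature; signature at 8 (size 8, align 8) → ends 16; mtime at 16 (size 8, align 8) → ends 24; total 24 bytes, alignment 8
m11 at 0 (size 8, align 8) → ends 8
c at 8 (size 1, align 1) → ends 9
pad 3 to align 4 for m6
m6 at 12 (size 4, align 4) → ends 16
m7 at 16 (size 8, align 8) → ends 24
m20 at 24 (size 4, align 4) → ends 28
m18 at 28 (size 1, align 1) → ends 29
pad 3 to align 8 for e
e at 32 (size 8, align 8) → ends 40
m10 at 40 (size 24, align 8) → ends 64
d at 64 (size 56, align 8) → ends 120
total 120 bytes, alignment 8
— Header2 —
m6 at 0 (size 4, align 4) → ends 4
pad 4 to align 8 for m11
m11 at 8 (size 8, align 8) → ends 16
d at 16 (size 56, align 8) → ends 72
c at 72 (size 1, align 1) → ends 73
pad 3 to align 4 for m20
m20 at 76 (size 4, align 4) → ends 80
m7 at 80 (size 8, align 8) → ends 88
e at 88 (size 8, align 8) → ends 96
m18 at 96 (size 1, align 1) → ends 97
pad 7 to align 8 for m10
m10 at 104 (size 24, align 8) → ends 128
total 128 bytes, alignment 8
120 − 128 = -8

-8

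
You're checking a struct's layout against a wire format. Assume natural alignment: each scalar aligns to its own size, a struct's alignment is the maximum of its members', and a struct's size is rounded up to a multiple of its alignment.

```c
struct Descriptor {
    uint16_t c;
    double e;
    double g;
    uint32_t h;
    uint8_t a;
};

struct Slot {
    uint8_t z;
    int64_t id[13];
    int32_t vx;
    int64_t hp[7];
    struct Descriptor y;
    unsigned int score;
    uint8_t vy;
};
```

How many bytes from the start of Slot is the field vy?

212

Descriptor: c at 0 (size 2, align 2) → ends 2; pad 6 to align 8 for e; e at 8 (size 8, align 8) → ends 16; g at 16 (size 8, align 8) → ends 24; h at 24 (size 4, align 4) → ends 28; a at 28 (size 1, align 1) → ends 29; tail pad 3 to reach multiple of 8; total 32 bytes, alignment 8
z at 0 (size 1, align 1) → ends 1
pad 7 to align 8 for id
id at 8 (size 104, align 8) → ends 112
vx at 112 (size 4, align 4) → ends 116
pad 4 to align 8 for hp
hp at 120 (size 56, align 8) → ends 176
y at 176 (size 32, align 8) → ends 208
score at 208 (size 4, align 4) → ends 212
vy at 212 (size 1, align 1) → ends 213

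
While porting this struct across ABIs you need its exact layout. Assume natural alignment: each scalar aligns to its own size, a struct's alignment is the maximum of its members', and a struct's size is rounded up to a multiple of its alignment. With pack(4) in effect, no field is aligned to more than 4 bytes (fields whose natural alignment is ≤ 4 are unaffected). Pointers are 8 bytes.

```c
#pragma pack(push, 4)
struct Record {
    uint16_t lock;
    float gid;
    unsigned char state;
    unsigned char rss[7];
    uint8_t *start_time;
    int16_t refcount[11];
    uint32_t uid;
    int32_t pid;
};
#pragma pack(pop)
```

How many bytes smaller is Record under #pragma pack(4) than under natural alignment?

0

natural layout:
  0..2  lock  (2B, 2-aligned)
  2..4  -- padding (2B)
  4..8  gid  (4B, 4-aligned)
  8..9  state  (1B, 1-aligned)
  9..16  rss  (7B, 1-aligned)
  16..24  start_time  (8B, 8-aligned)
  24..46  refcount  (22B, 2-aligned)
  46..48  -- padding (2B)
  48..52  uid  (4B, 4-aligned)
  52..56  pid  (4B, 4-aligned)
  sizeof = 56, alignof = 8
packed(4) layout:
  0..2  lock  (2B, 2-aligned)
  2..4  -- padding (2B)
  4..8  gid  (4B, 4-aligned)
  8..9  state  (1B, 1-aligned)
  9..16  rss  (7B, 1-aligned)
  16..24  start_time  (8B, 4-aligned)
  24..46  refcount  (22B, 2-aligned)
  46..48  -- padding (2B)
  48..52  uid  (4B, 4-aligned)
  52..56  pid  (4B, 4-aligned)
  sizeof = 56, alignof = 4
56 − 56 = 0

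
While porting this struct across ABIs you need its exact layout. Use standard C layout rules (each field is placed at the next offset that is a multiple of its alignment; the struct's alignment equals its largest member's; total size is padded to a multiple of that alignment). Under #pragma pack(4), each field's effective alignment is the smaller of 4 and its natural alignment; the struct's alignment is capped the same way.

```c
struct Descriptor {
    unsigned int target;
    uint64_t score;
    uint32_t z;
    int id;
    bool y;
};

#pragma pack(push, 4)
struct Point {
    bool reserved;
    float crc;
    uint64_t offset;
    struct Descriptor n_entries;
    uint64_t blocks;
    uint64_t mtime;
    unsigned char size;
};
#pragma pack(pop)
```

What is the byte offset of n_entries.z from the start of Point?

Descriptor: @0: target [4B, align 4] → 4; +4 pad (align 8); @8: score [8B, align 8] → 16; @16: z [4B, align 4] → 20; @20: id [4B, align 4] → 24; @24: y [1B, align 1] → 25; +7 tail pad (align 8); size 32, align 8
@0: reserved [1B, align 1] → 1
+3 pad (align 4)
@4: crc [4B, align 4] → 8
@8: offset [8B, align 4] → 16
@16: n_entries [32B, align 4] → 48
within Descriptor: z at 16
16 + 16 = 32

32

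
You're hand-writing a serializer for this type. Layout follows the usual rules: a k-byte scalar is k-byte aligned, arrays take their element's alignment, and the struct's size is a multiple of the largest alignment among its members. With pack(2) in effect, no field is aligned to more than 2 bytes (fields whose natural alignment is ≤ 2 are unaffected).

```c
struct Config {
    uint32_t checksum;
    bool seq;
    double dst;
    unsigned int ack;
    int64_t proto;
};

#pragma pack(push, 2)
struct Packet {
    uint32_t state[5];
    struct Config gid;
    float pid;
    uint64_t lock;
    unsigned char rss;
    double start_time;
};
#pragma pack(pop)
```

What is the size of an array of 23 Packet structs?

1702

Config: 0..4  checksum  (4B, 4-aligned); 4..5  seq  (1B, 1-aligned); 5..8  -- padding (3B); 8..16  dst  (8B, 8-aligned); 16..20  ack  (4B, 4-aligned); 20..24  -- padding (4B); 24..32  proto  (8B, 8-aligned); sizeof = 32, alignof = 8
0..20  state  (20B, 2-aligned)
20..52  gid  (32B, 2-aligned)
52..56  pid  (4B, 2-aligned)
56..64  lock  (8B, 2-aligned)
64..65  rss  (1B, 1-aligned)
65..66  -- padding (1B)
66..74  start_time  (8B, 2-aligned)
sizeof = 74, alignof = 2
array of 23: 23 × 74 = 1702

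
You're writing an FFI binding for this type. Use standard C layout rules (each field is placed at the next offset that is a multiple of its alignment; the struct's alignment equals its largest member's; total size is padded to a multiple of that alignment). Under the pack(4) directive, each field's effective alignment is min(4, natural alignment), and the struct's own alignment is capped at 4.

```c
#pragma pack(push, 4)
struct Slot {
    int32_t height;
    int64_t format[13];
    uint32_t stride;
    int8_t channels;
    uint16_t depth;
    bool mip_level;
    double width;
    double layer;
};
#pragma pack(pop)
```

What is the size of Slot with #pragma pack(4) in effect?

height at 0 (size 4, align 4) → ends 4
format at 4 (size 104, align 4) → ends 108
stride at 108 (size 4, align 4) → ends 112
channels at 112 (size 1, align 1) → ends 113
pad 1 to align 2 for depth
depth at 114 (size 2, align 2) → ends 116
mip_level at 116 (size 1, align 1) → ends 117
pad 3 to align 4 for width
width at 120 (size 8, align 4) → ends 128
layer at 128 (size 8, align 4) → ends 136
total 136 bytes, alignment 4

136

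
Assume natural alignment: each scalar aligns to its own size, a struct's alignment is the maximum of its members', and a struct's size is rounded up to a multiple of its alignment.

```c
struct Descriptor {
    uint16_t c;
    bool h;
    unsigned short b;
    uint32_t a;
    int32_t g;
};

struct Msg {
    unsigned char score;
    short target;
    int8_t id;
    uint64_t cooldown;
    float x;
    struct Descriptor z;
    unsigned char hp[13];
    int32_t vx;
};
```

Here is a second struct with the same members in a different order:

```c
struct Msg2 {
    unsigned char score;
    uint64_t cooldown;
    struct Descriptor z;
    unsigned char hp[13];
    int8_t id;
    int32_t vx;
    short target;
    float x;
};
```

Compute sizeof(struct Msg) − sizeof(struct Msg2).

-8

Descriptor: c at 0 (size 2, align 2) → ends 2; h at 2 (size 1, align 1) → ends 3; pad 1 to align 2 for b; b at 4 (size 2, align 2) → ends 6; pad 2 to align 4 for a; a at 8 (size 4, align 4) → ends 12; g at 12 (size 4, align 4) → ends 16; total 16 bytes, alignment 4
score at 0 (size 1, align 1) → ends 1
pad 1 to align 2 for target
target at 2 (size 2, align 2) → ends 4
id at 4 (size 1, align 1) → ends 5
pad 3 to align 8 for cooldown
cooldown at 8 (size 8, align 8) → ends 16
x at 16 (size 4, align 4) → ends 20
z at 20 (size 16, align 4) → ends 36
hp at 36 (size 13, align 1) → ends 49
pad 3 to align 4 for vx
vx at 52 (size 4, align 4) → ends 56
total 56 bytes, alignment 8
— Msg2 —
score at 0 (size 1, align 1) → ends 1
pad 7 to align 8 for cooldown
cooldown at 8 (size 8, align 8) → ends 16
z at 16 (size 16, align 4) → ends 32
hp at 32 (size 13, align 1) → ends 45
id at 45 (size 1, align 1) → ends 46
pad 2 to align 4 for vx
vx at 48 (size 4, align 4) → ends 52
target at 52 (size 2, align 2) → ends 54
pad 2 to align 4 for x
x at 56 (size 4, align 4) → ends 60
tail pad 4 to reach multiple of 8
total 64 bytes, alignment 8
56 − 64 = -8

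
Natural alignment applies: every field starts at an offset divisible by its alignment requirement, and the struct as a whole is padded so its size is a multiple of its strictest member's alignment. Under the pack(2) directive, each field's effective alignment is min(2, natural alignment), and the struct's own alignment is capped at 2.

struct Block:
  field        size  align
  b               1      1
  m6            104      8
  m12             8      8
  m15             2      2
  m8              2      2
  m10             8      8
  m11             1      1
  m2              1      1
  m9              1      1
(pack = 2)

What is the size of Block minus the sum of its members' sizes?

2

0..1  b  (1B, 1-aligned)
1..2  -- padding (1B)
2..106  m6  (104B, 2-aligned)
106..114  m12  (8B, 2-aligned)
114..116  m15  (2B, 2-aligned)
116..118  m8  (2B, 2-aligned)
118..126  m10  (8B, 2-aligned)
126..127  m11  (1B, 1-aligned)
127..128  m2  (1B, 1-aligned)
128..129  m9  (1B, 1-aligned)
129..130  -- tail padding (1B)
sizeof = 130, alignof = 2
data bytes 128, size 130 → padding 2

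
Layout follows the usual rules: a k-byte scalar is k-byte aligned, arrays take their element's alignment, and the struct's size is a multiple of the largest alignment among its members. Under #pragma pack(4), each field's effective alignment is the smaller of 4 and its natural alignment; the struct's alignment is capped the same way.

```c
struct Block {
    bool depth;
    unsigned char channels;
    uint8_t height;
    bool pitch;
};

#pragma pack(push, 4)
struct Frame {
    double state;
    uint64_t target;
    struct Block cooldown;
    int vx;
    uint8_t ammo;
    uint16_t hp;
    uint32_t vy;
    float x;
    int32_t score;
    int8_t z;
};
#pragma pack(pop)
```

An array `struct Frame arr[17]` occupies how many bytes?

Block: 0..1  depth  (1B, 1-aligned); 1..2  channels  (1B, 1-aligned); 2..3  height  (1B, 1-aligned); 3..4  pitch  (1B, 1-aligned); sizeof = 4, alignof = 1
0..8  state  (8B, 4-aligned)
8..16  target  (8B, 4-aligned)
16..20  cooldown  (4B, 1-aligned)
20..24  vx  (4B, 4-aligned)
24..25  ammo  (1B, 1-aligned)
25..26  -- padding (1B)
26..28  hp  (2B, 2-aligned)
28..32  vy  (4B, 4-aligned)
32..36  x  (4B, 4-aligned)
36..40  score  (4B, 4-aligned)
40..41  z  (1B, 1-aligned)
41..44  -- tail padding (3B)
sizeof = 44, alignof = 4
array of 17: 17 × 44 = 748

748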